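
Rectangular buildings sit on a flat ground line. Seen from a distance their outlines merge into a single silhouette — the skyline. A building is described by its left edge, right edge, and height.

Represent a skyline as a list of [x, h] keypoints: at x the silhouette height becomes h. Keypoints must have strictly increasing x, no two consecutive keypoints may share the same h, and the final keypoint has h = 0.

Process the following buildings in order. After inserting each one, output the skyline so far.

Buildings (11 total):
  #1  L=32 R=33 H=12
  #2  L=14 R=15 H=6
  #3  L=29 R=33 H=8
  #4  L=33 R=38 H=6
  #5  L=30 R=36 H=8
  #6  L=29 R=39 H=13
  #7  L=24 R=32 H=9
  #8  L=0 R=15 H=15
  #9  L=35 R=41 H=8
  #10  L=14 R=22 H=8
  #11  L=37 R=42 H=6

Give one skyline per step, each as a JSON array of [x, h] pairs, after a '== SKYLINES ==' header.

== SKYLINES ==
[[32,12],[33,0]]
[[14,6],[15,0],[32,12],[33,0]]
[[14,6],[15,0],[29,8],[32,12],[33,0]]
[[14,6],[15,0],[29,8],[32,12],[33,6],[38,0]]
[[14,6],[15,0],[29,8],[32,12],[33,8],[36,6],[38,0]]
[[14,6],[15,0],[29,13],[39,0]]
[[14,6],[15,0],[24,9],[29,13],[39,0]]
[[0,15],[15,0],[24,9],[29,13],[39,0]]
[[0,15],[15,0],[24,9],[29,13],[39,8],[41,0]]
[[0,15],[15,8],[22,0],[24,9],[29,13],[39,8],[41,0]]
[[0,15],[15,8],[22,0],[24,9],[29,13],[39,8],[41,6],[42,0]]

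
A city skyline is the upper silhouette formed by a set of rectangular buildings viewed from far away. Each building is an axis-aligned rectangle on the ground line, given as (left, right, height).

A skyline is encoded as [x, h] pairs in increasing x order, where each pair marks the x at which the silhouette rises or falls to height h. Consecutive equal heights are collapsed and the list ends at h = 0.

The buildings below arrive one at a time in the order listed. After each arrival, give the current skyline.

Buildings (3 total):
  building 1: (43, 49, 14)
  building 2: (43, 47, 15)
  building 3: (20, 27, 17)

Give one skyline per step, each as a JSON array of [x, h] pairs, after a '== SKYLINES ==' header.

== SKYLINES ==
[[43,14],[49,0]]
[[43,15],[47,14],[49,0]]
[[20,17],[27,0],[43,15],[47,14],[49,0]]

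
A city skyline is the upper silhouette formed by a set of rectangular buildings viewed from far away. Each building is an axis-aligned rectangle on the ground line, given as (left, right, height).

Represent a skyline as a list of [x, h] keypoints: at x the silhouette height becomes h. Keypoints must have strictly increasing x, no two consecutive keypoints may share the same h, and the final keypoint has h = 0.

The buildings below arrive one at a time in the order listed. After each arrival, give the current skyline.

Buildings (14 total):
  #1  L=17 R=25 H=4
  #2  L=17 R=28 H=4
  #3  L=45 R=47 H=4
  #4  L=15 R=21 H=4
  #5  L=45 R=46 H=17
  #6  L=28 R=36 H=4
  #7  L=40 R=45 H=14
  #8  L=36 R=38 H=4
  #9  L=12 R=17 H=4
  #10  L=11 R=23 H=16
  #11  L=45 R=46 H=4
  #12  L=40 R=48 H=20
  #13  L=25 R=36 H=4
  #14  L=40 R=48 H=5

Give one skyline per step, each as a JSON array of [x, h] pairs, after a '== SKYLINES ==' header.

== SKYLINES ==
[[17,4],[25,0]]
[[17,4],[28,0]]
[[17,4],[28,0],[45,4],[47,0]]
[[15,4],[28,0],[45,4],[47,0]]
[[15,4],[28,0],[45,17],[46,4],[47,0]]
[[15,4],[36,0],[45,17],[46,4],[47,0]]
[[15,4],[36,0],[40,14],[45,17],[46,4],[47,0]]
[[15,4],[38,0],[40,14],[45,17],[46,4],[47,0]]
[[12,4],[38,0],[40,14],[45,17],[46,4],[47,0]]
[[11,16],[23,4],[38,0],[40,14],[45,17],[46,4],[47,0]]
[[11,16],[23,4],[38,0],[40,14],[45,17],[46,4],[47,0]]
[[11,16],[23,4],[38,0],[40,20],[48,0]]
[[11,16],[23,4],[38,0],[40,20],[48,0]]
[[11,16],[23,4],[38,0],[40,20],[48,0]]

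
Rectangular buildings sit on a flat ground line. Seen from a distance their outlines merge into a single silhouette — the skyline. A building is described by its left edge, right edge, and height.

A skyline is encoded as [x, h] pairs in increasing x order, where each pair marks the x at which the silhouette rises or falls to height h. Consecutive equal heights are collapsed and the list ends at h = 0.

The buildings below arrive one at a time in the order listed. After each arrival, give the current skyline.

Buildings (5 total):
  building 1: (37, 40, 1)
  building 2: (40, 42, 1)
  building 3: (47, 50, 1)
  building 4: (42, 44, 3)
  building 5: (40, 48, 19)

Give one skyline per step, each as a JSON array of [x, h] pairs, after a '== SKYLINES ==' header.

== SKYLINES ==
[[37,1],[40,0]]
[[37,1],[42,0]]
[[37,1],[42,0],[47,1],[50,0]]
[[37,1],[42,3],[44,0],[47,1],[50,0]]
[[37,1],[40,19],[48,1],[50,0]]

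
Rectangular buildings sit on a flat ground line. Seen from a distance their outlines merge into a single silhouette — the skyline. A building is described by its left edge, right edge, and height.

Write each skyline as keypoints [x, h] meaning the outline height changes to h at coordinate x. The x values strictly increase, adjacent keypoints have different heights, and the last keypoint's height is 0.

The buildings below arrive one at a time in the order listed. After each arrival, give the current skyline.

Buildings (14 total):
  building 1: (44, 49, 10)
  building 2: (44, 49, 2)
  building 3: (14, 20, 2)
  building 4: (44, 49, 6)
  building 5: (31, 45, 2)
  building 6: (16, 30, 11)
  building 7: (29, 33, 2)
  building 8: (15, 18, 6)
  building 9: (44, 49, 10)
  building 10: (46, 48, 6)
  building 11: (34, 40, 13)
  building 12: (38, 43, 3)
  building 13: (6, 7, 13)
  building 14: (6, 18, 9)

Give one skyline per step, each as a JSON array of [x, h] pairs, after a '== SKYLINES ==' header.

== SKYLINES ==
[[44,10],[49,0]]
[[44,10],[49,0]]
[[14,2],[20,0],[44,10],[49,0]]
[[14,2],[20,0],[44,10],[49,0]]
[[14,2],[20,0],[31,2],[44,10],[49,0]]
[[14,2],[16,11],[30,0],[31,2],[44,10],[49,0]]
[[14,2],[16,11],[30,2],[44,10],[49,0]]
[[14,2],[15,6],[16,11],[30,2],[44,10],[49,0]]
[[14,2],[15,6],[16,11],[30,2],[44,10],[49,0]]
[[14,2],[15,6],[16,11],[30,2],[44,10],[49,0]]
[[14,2],[15,6],[16,11],[30,2],[34,13],[40,2],[44,10],[49,0]]
[[14,2],[15,6],[16,11],[30,2],[34,13],[40,3],[43,2],[44,10],[49,0]]
[[6,13],[7,0],[14,2],[15,6],[16,11],[30,2],[34,13],[40,3],[43,2],[44,10],[49,0]]
[[6,13],[7,9],[16,11],[30,2],[34,13],[40,3],[43,2],[44,10],[49,0]]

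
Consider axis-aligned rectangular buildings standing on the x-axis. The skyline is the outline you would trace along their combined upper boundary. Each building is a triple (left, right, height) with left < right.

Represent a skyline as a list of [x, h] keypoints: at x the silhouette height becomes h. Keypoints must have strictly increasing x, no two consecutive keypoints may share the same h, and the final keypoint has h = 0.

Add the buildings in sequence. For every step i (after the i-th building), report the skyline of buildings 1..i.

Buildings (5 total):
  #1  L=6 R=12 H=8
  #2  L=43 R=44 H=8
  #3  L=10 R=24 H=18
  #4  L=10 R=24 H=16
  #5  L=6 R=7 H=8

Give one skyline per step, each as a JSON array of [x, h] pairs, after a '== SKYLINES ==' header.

== SKYLINES ==
[[6,8],[12,0]]
[[6,8],[12,0],[43,8],[44,0]]
[[6,8],[10,18],[24,0],[43,8],[44,0]]
[[6,8],[10,18],[24,0],[43,8],[44,0]]
[[6,8],[10,18],[24,0],[43,8],[44,0]]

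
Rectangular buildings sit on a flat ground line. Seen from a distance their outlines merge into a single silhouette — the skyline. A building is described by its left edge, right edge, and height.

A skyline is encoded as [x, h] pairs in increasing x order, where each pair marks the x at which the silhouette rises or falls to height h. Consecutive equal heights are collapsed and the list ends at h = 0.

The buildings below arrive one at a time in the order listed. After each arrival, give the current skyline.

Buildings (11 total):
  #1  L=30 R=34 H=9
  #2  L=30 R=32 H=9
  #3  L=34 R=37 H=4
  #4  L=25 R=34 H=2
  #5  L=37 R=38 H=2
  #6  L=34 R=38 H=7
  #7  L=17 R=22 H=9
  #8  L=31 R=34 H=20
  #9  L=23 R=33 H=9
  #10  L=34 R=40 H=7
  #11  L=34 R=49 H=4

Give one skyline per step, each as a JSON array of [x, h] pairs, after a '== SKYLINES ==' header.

== SKYLINES ==
[[30,9],[34,0]]
[[30,9],[34,0]]
[[30,9],[34,4],[37,0]]
[[25,2],[30,9],[34,4],[37,0]]
[[25,2],[30,9],[34,4],[37,2],[38,0]]
[[25,2],[30,9],[34,7],[38,0]]
[[17,9],[22,0],[25,2],[30,9],[34,7],[38,0]]
[[17,9],[22,0],[25,2],[30,9],[31,20],[34,7],[38,0]]
[[17,9],[22,0],[23,9],[31,20],[34,7],[38,0]]
[[17,9],[22,0],[23,9],[31,20],[34,7],[40,0]]
[[17,9],[22,0],[23,9],[31,20],[34,7],[40,4],[49,0]]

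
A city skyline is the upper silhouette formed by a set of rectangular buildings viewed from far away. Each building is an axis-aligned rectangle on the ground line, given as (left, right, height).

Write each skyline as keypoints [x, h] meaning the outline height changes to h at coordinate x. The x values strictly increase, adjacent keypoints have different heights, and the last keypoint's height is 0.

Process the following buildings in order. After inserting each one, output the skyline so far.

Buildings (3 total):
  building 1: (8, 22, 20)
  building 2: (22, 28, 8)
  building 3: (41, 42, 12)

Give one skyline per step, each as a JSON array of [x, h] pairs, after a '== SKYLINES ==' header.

== SKYLINES ==
[[8,20],[22,0]]
[[8,20],[22,8],[28,0]]
[[8,20],[22,8],[28,0],[41,12],[42,0]]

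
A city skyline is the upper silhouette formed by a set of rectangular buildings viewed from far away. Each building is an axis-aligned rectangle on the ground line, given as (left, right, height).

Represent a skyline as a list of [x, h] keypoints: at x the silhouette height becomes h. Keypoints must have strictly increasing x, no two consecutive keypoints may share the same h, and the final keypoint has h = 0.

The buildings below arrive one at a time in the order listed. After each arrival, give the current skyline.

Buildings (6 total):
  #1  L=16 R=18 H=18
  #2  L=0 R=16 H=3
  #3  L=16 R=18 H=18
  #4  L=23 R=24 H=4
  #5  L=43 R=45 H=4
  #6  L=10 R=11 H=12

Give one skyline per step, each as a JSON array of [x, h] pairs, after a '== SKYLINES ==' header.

== SKYLINES ==
[[16,18],[18,0]]
[[0,3],[16,18],[18,0]]
[[0,3],[16,18],[18,0]]
[[0,3],[16,18],[18,0],[23,4],[24,0]]
[[0,3],[16,18],[18,0],[23,4],[24,0],[43,4],[45,0]]
[[0,3],[10,12],[11,3],[16,18],[18,0],[23,4],[24,0],[43,4],[45,0]]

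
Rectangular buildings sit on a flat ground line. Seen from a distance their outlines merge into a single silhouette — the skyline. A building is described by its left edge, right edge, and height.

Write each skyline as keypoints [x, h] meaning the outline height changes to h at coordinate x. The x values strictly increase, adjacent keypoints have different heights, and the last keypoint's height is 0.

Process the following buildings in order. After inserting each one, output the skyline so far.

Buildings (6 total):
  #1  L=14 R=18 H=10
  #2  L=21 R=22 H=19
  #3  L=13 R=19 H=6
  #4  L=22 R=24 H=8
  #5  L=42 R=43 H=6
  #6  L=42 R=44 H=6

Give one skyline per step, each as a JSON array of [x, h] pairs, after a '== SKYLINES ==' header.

== SKYLINES ==
[[14,10],[18,0]]
[[14,10],[18,0],[21,19],[22,0]]
[[13,6],[14,10],[18,6],[19,0],[21,19],[22,0]]
[[13,6],[14,10],[18,6],[19,0],[21,19],[22,8],[24,0]]
[[13,6],[14,10],[18,6],[19,0],[21,19],[22,8],[24,0],[42,6],[43,0]]
[[13,6],[14,10],[18,6],[19,0],[21,19],[22,8],[24,0],[42,6],[44,0]]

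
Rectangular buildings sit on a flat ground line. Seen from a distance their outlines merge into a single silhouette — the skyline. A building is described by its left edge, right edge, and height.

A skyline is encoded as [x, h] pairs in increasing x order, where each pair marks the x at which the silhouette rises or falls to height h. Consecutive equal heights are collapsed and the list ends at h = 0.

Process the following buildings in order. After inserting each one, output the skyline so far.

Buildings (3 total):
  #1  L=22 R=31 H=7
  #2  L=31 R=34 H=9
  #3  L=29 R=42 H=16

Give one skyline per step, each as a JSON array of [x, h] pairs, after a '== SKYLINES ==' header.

== SKYLINES ==
[[22,7],[31,0]]
[[22,7],[31,9],[34,0]]
[[22,7],[29,16],[42,0]]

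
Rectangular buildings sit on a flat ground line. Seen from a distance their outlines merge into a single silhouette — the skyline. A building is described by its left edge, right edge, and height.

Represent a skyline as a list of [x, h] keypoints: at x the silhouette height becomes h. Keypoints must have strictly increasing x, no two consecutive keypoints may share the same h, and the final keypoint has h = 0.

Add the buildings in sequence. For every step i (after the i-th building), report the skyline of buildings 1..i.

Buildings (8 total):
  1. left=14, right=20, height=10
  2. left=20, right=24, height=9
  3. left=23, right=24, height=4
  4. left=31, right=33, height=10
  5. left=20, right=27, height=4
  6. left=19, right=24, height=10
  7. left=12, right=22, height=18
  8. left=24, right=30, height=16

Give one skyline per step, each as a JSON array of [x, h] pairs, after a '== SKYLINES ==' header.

== SKYLINES ==
[[14,10],[20,0]]
[[14,10],[20,9],[24,0]]
[[14,10],[20,9],[24,0]]
[[14,10],[20,9],[24,0],[31,10],[33,0]]
[[14,10],[20,9],[24,4],[27,0],[31,10],[33,0]]
[[14,10],[24,4],[27,0],[31,10],[33,0]]
[[12,18],[22,10],[24,4],[27,0],[31,10],[33,0]]
[[12,18],[22,10],[24,16],[30,0],[31,10],[33,0]]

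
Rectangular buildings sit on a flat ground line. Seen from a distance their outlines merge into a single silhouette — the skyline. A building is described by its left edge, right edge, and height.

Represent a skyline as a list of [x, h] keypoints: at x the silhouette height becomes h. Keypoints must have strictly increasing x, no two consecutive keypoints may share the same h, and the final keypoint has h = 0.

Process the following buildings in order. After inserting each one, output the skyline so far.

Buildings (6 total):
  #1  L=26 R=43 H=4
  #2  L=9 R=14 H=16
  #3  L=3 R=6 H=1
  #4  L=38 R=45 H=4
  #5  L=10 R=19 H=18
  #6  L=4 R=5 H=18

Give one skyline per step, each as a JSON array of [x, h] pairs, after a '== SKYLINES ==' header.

== SKYLINES ==
[[26,4],[43,0]]
[[9,16],[14,0],[26,4],[43,0]]
[[3,1],[6,0],[9,16],[14,0],[26,4],[43,0]]
[[3,1],[6,0],[9,16],[14,0],[26,4],[45,0]]
[[3,1],[6,0],[9,16],[10,18],[19,0],[26,4],[45,0]]
[[3,1],[4,18],[5,1],[6,0],[9,16],[10,18],[19,0],[26,4],[45,0]]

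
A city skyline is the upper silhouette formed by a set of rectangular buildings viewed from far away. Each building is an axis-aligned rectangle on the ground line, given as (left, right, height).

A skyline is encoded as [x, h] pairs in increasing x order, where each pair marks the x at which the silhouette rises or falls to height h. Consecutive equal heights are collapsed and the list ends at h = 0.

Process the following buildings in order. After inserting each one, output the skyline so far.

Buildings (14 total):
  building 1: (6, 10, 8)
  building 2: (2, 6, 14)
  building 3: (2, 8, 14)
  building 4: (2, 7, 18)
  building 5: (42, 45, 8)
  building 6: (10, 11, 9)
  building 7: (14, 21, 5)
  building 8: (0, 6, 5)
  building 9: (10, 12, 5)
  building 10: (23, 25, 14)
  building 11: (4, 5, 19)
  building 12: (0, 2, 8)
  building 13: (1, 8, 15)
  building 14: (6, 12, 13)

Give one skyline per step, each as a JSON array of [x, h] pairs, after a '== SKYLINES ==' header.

== SKYLINES ==
[[6,8],[10,0]]
[[2,14],[6,8],[10,0]]
[[2,14],[8,8],[10,0]]
[[2,18],[7,14],[8,8],[10,0]]
[[2,18],[7,14],[8,8],[10,0],[42,8],[45,0]]
[[2,18],[7,14],[8,8],[10,9],[11,0],[42,8],[45,0]]
[[2,18],[7,14],[8,8],[10,9],[11,0],[14,5],[21,0],[42,8],[45,0]]
[[0,5],[2,18],[7,14],[8,8],[10,9],[11,0],[14,5],[21,0],[42,8],[45,0]]
[[0,5],[2,18],[7,14],[8,8],[10,9],[11,5],[12,0],[14,5],[21,0],[42,8],[45,0]]
[[0,5],[2,18],[7,14],[8,8],[10,9],[11,5],[12,0],[14,5],[21,0],[23,14],[25,0],[42,8],[45,0]]
[[0,5],[2,18],[4,19],[5,18],[7,14],[8,8],[10,9],[11,5],[12,0],[14,5],[21,0],[23,14],[25,0],[42,8],[45,0]]
[[0,8],[2,18],[4,19],[5,18],[7,14],[8,8],[10,9],[11,5],[12,0],[14,5],[21,0],[23,14],[25,0],[42,8],[45,0]]
[[0,8],[1,15],[2,18],[4,19],[5,18],[7,15],[8,8],[10,9],[11,5],[12,0],[14,5],[21,0],[23,14],[25,0],[42,8],[45,0]]
[[0,8],[1,15],[2,18],[4,19],[5,18],[7,15],[8,13],[12,0],[14,5],[21,0],[23,14],[25,0],[42,8],[45,0]]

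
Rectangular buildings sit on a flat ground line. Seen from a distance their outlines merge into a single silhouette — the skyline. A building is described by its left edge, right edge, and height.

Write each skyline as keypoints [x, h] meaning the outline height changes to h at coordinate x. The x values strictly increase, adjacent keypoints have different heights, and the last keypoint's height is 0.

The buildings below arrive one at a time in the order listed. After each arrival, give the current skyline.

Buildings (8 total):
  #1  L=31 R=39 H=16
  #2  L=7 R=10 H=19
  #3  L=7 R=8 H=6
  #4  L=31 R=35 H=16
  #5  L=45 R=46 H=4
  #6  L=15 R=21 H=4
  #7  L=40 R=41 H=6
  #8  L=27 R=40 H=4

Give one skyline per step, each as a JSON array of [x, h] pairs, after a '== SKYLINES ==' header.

== SKYLINES ==
[[31,16],[39,0]]
[[7,19],[10,0],[31,16],[39,0]]
[[7,19],[10,0],[31,16],[39,0]]
[[7,19],[10,0],[31,16],[39,0]]
[[7,19],[10,0],[31,16],[39,0],[45,4],[46,0]]
[[7,19],[10,0],[15,4],[21,0],[31,16],[39,0],[45,4],[46,0]]
[[7,19],[10,0],[15,4],[21,0],[31,16],[39,0],[40,6],[41,0],[45,4],[46,0]]
[[7,19],[10,0],[15,4],[21,0],[27,4],[31,16],[39,4],[40,6],[41,0],[45,4],[46,0]]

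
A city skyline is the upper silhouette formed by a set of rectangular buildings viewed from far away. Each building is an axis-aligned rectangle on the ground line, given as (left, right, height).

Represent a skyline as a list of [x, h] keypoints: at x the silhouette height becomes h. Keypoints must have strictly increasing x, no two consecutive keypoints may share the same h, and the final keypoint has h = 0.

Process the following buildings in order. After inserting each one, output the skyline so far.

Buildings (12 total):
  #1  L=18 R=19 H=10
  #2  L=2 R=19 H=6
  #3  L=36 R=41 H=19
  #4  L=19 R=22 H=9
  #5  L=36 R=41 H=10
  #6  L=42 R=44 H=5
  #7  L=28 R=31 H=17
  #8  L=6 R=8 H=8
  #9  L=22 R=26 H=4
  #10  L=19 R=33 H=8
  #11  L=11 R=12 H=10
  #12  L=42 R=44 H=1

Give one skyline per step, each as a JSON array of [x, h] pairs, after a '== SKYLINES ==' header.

== SKYLINES ==
[[18,10],[19,0]]
[[2,6],[18,10],[19,0]]
[[2,6],[18,10],[19,0],[36,19],[41,0]]
[[2,6],[18,10],[19,9],[22,0],[36,19],[41,0]]
[[2,6],[18,10],[19,9],[22,0],[36,19],[41,0]]
[[2,6],[18,10],[19,9],[22,0],[36,19],[41,0],[42,5],[44,0]]
[[2,6],[18,10],[19,9],[22,0],[28,17],[31,0],[36,19],[41,0],[42,5],[44,0]]
[[2,6],[6,8],[8,6],[18,10],[19,9],[22,0],[28,17],[31,0],[36,19],[41,0],[42,5],[44,0]]
[[2,6],[6,8],[8,6],[18,10],[19,9],[22,4],[26,0],[28,17],[31,0],[36,19],[41,0],[42,5],[44,0]]
[[2,6],[6,8],[8,6],[18,10],[19,9],[22,8],[28,17],[31,8],[33,0],[36,19],[41,0],[42,5],[44,0]]
[[2,6],[6,8],[8,6],[11,10],[12,6],[18,10],[19,9],[22,8],[28,17],[31,8],[33,0],[36,19],[41,0],[42,5],[44,0]]
[[2,6],[6,8],[8,6],[11,10],[12,6],[18,10],[19,9],[22,8],[28,17],[31,8],[33,0],[36,19],[41,0],[42,5],[44,0]]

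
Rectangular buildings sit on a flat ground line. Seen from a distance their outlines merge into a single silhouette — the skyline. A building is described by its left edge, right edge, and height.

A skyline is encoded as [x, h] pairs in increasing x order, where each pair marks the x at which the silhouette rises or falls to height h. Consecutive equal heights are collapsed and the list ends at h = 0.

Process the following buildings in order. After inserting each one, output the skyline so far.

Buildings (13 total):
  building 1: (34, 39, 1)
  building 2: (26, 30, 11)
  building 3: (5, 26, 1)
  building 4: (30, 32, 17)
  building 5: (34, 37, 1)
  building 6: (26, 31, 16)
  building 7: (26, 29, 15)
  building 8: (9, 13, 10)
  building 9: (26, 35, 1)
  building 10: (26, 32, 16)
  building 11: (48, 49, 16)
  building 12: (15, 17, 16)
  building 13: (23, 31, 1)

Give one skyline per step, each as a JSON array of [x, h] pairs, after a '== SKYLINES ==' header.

== SKYLINES ==
[[34,1],[39,0]]
[[26,11],[30,0],[34,1],[39,0]]
[[5,1],[26,11],[30,0],[34,1],[39,0]]
[[5,1],[26,11],[30,17],[32,0],[34,1],[39,0]]
[[5,1],[26,11],[30,17],[32,0],[34,1],[39,0]]
[[5,1],[26,16],[30,17],[32,0],[34,1],[39,0]]
[[5,1],[26,16],[30,17],[32,0],[34,1],[39,0]]
[[5,1],[9,10],[13,1],[26,16],[30,17],[32,0],[34,1],[39,0]]
[[5,1],[9,10],[13,1],[26,16],[30,17],[32,1],[39,0]]
[[5,1],[9,10],[13,1],[26,16],[30,17],[32,1],[39,0]]
[[5,1],[9,10],[13,1],[26,16],[30,17],[32,1],[39,0],[48,16],[49,0]]
[[5,1],[9,10],[13,1],[15,16],[17,1],[26,16],[30,17],[32,1],[39,0],[48,16],[49,0]]
[[5,1],[9,10],[13,1],[15,16],[17,1],[26,16],[30,17],[32,1],[39,0],[48,16],[49,0]]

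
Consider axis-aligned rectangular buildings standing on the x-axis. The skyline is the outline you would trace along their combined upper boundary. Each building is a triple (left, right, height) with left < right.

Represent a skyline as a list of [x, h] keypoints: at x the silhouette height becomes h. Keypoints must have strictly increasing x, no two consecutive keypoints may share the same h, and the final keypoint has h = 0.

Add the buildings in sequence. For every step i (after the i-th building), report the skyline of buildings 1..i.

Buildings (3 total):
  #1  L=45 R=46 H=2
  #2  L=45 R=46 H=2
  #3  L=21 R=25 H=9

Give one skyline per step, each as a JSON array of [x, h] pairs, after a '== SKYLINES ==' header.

== SKYLINES ==
[[45,2],[46,0]]
[[45,2],[46,0]]
[[21,9],[25,0],[45,2],[46,0]]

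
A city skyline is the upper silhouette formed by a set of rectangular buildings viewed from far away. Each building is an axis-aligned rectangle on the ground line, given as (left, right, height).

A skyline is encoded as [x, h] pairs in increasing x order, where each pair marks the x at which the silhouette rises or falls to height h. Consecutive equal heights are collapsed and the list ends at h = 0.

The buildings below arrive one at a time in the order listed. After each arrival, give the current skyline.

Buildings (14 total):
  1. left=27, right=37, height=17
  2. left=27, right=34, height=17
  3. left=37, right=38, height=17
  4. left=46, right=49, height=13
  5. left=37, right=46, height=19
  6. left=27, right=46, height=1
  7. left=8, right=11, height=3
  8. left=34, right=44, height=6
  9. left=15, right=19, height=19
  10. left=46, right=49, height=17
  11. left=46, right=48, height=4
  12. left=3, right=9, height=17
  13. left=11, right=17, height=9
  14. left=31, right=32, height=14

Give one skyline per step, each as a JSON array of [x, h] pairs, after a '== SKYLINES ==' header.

== SKYLINES ==
[[27,17],[37,0]]
[[27,17],[37,0]]
[[27,17],[38,0]]
[[27,17],[38,0],[46,13],[49,0]]
[[27,17],[37,19],[46,13],[49,0]]
[[27,17],[37,19],[46,13],[49,0]]
[[8,3],[11,0],[27,17],[37,19],[46,13],[49,0]]
[[8,3],[11,0],[27,17],[37,19],[46,13],[49,0]]
[[8,3],[11,0],[15,19],[19,0],[27,17],[37,19],[46,13],[49,0]]
[[8,3],[11,0],[15,19],[19,0],[27,17],[37,19],[46,17],[49,0]]
[[8,3],[11,0],[15,19],[19,0],[27,17],[37,19],[46,17],[49,0]]
[[3,17],[9,3],[11,0],[15,19],[19,0],[27,17],[37,19],[46,17],[49,0]]
[[3,17],[9,3],[11,9],[15,19],[19,0],[27,17],[37,19],[46,17],[49,0]]
[[3,17],[9,3],[11,9],[15,19],[19,0],[27,17],[37,19],[46,17],[49,0]]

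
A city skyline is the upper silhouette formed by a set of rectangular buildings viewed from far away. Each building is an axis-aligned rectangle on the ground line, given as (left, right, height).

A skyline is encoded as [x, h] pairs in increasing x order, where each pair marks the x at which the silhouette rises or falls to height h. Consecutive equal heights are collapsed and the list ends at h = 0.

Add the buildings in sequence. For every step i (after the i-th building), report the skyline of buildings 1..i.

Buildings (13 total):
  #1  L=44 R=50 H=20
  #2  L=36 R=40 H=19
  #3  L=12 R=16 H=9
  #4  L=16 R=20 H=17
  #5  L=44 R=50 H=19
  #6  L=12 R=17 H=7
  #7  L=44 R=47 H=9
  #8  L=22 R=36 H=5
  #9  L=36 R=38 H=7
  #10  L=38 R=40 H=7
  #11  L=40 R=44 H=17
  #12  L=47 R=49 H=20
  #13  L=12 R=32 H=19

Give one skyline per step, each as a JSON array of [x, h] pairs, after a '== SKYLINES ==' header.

== SKYLINES ==
[[44,20],[50,0]]
[[36,19],[40,0],[44,20],[50,0]]
[[12,9],[16,0],[36,19],[40,0],[44,20],[50,0]]
[[12,9],[16,17],[20,0],[36,19],[40,0],[44,20],[50,0]]
[[12,9],[16,17],[20,0],[36,19],[40,0],[44,20],[50,0]]
[[12,9],[16,17],[20,0],[36,19],[40,0],[44,20],[50,0]]
[[12,9],[16,17],[20,0],[36,19],[40,0],[44,20],[50,0]]
[[12,9],[16,17],[20,0],[22,5],[36,19],[40,0],[44,20],[50,0]]
[[12,9],[16,17],[20,0],[22,5],[36,19],[40,0],[44,20],[50,0]]
[[12,9],[16,17],[20,0],[22,5],[36,19],[40,0],[44,20],[50,0]]
[[12,9],[16,17],[20,0],[22,5],[36,19],[40,17],[44,20],[50,0]]
[[12,9],[16,17],[20,0],[22,5],[36,19],[40,17],[44,20],[50,0]]
[[12,19],[32,5],[36,19],[40,17],[44,20],[50,0]]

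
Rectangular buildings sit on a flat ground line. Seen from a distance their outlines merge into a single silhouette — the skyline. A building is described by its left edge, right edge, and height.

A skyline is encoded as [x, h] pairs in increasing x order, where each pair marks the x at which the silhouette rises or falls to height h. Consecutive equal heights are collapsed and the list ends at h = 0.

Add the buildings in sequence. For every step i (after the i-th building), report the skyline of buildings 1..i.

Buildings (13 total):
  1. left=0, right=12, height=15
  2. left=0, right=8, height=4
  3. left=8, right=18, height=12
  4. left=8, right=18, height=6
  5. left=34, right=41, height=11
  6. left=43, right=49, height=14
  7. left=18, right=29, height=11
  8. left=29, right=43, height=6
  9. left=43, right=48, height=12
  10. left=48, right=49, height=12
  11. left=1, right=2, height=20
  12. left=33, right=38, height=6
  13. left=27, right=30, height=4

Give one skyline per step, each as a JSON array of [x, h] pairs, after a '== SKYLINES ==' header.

== SKYLINES ==
[[0,15],[12,0]]
[[0,15],[12,0]]
[[0,15],[12,12],[18,0]]
[[0,15],[12,12],[18,0]]
[[0,15],[12,12],[18,0],[34,11],[41,0]]
[[0,15],[12,12],[18,0],[34,11],[41,0],[43,14],[49,0]]
[[0,15],[12,12],[18,11],[29,0],[34,11],[41,0],[43,14],[49,0]]
[[0,15],[12,12],[18,11],[29,6],[34,11],[41,6],[43,14],[49,0]]
[[0,15],[12,12],[18,11],[29,6],[34,11],[41,6],[43,14],[49,0]]
[[0,15],[12,12],[18,11],[29,6],[34,11],[41,6],[43,14],[49,0]]
[[0,15],[1,20],[2,15],[12,12],[18,11],[29,6],[34,11],[41,6],[43,14],[49,0]]
[[0,15],[1,20],[2,15],[12,12],[18,11],[29,6],[34,11],[41,6],[43,14],[49,0]]
[[0,15],[1,20],[2,15],[12,12],[18,11],[29,6],[34,11],[41,6],[43,14],[49,0]]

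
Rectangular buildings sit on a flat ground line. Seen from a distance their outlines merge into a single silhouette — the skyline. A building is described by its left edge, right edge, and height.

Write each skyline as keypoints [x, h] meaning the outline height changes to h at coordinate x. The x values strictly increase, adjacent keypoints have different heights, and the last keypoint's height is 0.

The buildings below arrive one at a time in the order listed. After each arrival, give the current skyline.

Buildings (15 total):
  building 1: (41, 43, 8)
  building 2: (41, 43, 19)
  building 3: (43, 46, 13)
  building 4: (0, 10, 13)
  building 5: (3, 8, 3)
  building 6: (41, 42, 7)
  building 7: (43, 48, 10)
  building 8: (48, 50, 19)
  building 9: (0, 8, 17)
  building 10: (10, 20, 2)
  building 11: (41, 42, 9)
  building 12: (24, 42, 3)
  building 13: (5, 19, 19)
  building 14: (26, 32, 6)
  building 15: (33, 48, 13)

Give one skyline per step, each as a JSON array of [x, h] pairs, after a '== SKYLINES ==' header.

== SKYLINES ==
[[41,8],[43,0]]
[[41,19],[43,0]]
[[41,19],[43,13],[46,0]]
[[0,13],[10,0],[41,19],[43,13],[46,0]]
[[0,13],[10,0],[41,19],[43,13],[46,0]]
[[0,13],[10,0],[41,19],[43,13],[46,0]]
[[0,13],[10,0],[41,19],[43,13],[46,10],[48,0]]
[[0,13],[10,0],[41,19],[43,13],[46,10],[48,19],[50,0]]
[[0,17],[8,13],[10,0],[41,19],[43,13],[46,10],[48,19],[50,0]]
[[0,17],[8,13],[10,2],[20,0],[41,19],[43,13],[46,10],[48,19],[50,0]]
[[0,17],[8,13],[10,2],[20,0],[41,19],[43,13],[46,10],[48,19],[50,0]]
[[0,17],[8,13],[10,2],[20,0],[24,3],[41,19],[43,13],[46,10],[48,19],[50,0]]
[[0,17],[5,19],[19,2],[20,0],[24,3],[41,19],[43,13],[46,10],[48,19],[50,0]]
[[0,17],[5,19],[19,2],[20,0],[24,3],[26,6],[32,3],[41,19],[43,13],[46,10],[48,19],[50,0]]
[[0,17],[5,19],[19,2],[20,0],[24,3],[26,6],[32,3],[33,13],[41,19],[43,13],[48,19],[50,0]]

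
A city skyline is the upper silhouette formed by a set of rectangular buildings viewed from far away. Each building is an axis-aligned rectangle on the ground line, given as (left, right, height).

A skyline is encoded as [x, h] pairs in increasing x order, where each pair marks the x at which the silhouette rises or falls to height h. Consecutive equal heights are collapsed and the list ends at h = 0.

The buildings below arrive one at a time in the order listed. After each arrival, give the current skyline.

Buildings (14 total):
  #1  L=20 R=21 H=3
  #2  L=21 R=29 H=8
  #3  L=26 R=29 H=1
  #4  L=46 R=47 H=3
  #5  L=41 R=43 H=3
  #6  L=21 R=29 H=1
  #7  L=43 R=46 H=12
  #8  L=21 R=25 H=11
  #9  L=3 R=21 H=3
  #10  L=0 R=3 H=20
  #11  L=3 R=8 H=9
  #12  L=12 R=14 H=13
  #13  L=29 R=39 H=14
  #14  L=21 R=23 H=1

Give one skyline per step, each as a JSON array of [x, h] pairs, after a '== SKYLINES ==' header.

== SKYLINES ==
[[20,3],[21,0]]
[[20,3],[21,8],[29,0]]
[[20,3],[21,8],[29,0]]
[[20,3],[21,8],[29,0],[46,3],[47,0]]
[[20,3],[21,8],[29,0],[41,3],[43,0],[46,3],[47,0]]
[[20,3],[21,8],[29,0],[41,3],[43,0],[46,3],[47,0]]
[[20,3],[21,8],[29,0],[41,3],[43,12],[46,3],[47,0]]
[[20,3],[21,11],[25,8],[29,0],[41,3],[43,12],[46,3],[47,0]]
[[3,3],[21,11],[25,8],[29,0],[41,3],[43,12],[46,3],[47,0]]
[[0,20],[3,3],[21,11],[25,8],[29,0],[41,3],[43,12],[46,3],[47,0]]
[[0,20],[3,9],[8,3],[21,11],[25,8],[29,0],[41,3],[43,12],[46,3],[47,0]]
[[0,20],[3,9],[8,3],[12,13],[14,3],[21,11],[25,8],[29,0],[41,3],[43,12],[46,3],[47,0]]
[[0,20],[3,9],[8,3],[12,13],[14,3],[21,11],[25,8],[29,14],[39,0],[41,3],[43,12],[46,3],[47,0]]
[[0,20],[3,9],[8,3],[12,13],[14,3],[21,11],[25,8],[29,14],[39,0],[41,3],[43,12],[46,3],[47,0]]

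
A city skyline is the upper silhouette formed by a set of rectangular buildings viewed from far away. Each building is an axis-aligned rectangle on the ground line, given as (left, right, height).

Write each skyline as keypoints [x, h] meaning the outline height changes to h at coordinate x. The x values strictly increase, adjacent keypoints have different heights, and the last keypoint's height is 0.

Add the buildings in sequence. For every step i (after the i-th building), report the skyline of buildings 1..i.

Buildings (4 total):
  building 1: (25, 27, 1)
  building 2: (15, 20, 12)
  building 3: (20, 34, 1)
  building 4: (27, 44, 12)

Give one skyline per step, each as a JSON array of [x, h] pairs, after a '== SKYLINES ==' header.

== SKYLINES ==
[[25,1],[27,0]]
[[15,12],[20,0],[25,1],[27,0]]
[[15,12],[20,1],[34,0]]
[[15,12],[20,1],[27,12],[44,0]]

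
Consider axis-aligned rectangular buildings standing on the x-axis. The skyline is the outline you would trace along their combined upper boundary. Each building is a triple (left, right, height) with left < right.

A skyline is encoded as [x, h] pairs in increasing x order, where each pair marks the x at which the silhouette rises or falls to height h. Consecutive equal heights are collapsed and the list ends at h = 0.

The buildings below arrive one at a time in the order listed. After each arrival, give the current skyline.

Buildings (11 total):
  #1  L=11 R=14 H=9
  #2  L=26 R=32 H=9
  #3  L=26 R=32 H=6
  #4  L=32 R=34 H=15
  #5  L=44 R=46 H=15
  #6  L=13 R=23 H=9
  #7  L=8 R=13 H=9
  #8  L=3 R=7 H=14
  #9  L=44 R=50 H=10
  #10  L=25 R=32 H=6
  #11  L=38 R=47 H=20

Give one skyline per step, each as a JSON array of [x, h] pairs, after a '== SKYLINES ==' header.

== SKYLINES ==
[[11,9],[14,0]]
[[11,9],[14,0],[26,9],[32,0]]
[[11,9],[14,0],[26,9],[32,0]]
[[11,9],[14,0],[26,9],[32,15],[34,0]]
[[11,9],[14,0],[26,9],[32,15],[34,0],[44,15],[46,0]]
[[11,9],[23,0],[26,9],[32,15],[34,0],[44,15],[46,0]]
[[8,9],[23,0],[26,9],[32,15],[34,0],[44,15],[46,0]]
[[3,14],[7,0],[8,9],[23,0],[26,9],[32,15],[34,0],[44,15],[46,0]]
[[3,14],[7,0],[8,9],[23,0],[26,9],[32,15],[34,0],[44,15],[46,10],[50,0]]
[[3,14],[7,0],[8,9],[23,0],[25,6],[26,9],[32,15],[34,0],[44,15],[46,10],[50,0]]
[[3,14],[7,0],[8,9],[23,0],[25,6],[26,9],[32,15],[34,0],[38,20],[47,10],[50,0]]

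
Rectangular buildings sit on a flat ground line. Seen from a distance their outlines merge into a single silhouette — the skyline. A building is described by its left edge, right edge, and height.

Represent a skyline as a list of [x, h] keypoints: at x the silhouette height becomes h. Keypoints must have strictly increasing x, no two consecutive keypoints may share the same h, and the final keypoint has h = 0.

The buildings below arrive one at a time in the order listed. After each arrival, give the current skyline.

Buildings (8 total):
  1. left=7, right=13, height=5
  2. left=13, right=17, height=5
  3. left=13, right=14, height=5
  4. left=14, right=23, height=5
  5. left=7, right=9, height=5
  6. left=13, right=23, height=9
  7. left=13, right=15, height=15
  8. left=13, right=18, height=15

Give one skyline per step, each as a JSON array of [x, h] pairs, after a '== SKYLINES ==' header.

== SKYLINES ==
[[7,5],[13,0]]
[[7,5],[17,0]]
[[7,5],[17,0]]
[[7,5],[23,0]]
[[7,5],[23,0]]
[[7,5],[13,9],[23,0]]
[[7,5],[13,15],[15,9],[23,0]]
[[7,5],[13,15],[18,9],[23,0]]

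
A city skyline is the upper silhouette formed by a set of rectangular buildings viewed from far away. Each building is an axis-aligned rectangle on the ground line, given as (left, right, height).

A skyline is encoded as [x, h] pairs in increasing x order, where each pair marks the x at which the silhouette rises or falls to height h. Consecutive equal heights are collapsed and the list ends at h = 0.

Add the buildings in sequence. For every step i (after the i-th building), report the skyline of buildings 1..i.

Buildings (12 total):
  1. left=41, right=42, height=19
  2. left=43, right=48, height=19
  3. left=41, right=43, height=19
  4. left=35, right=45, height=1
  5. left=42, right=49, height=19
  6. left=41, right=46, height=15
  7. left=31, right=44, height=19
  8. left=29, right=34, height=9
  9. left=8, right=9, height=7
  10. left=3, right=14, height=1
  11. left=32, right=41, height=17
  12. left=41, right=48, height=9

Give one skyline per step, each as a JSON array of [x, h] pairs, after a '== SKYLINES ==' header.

== SKYLINES ==
[[41,19],[42,0]]
[[41,19],[42,0],[43,19],[48,0]]
[[41,19],[48,0]]
[[35,1],[41,19],[48,0]]
[[35,1],[41,19],[49,0]]
[[35,1],[41,19],[49,0]]
[[31,19],[49,0]]
[[29,9],[31,19],[49,0]]
[[8,7],[9,0],[29,9],[31,19],[49,0]]
[[3,1],[8,7],[9,1],[14,0],[29,9],[31,19],[49,0]]
[[3,1],[8,7],[9,1],[14,0],[29,9],[31,19],[49,0]]
[[3,1],[8,7],[9,1],[14,0],[29,9],[31,19],[49,0]]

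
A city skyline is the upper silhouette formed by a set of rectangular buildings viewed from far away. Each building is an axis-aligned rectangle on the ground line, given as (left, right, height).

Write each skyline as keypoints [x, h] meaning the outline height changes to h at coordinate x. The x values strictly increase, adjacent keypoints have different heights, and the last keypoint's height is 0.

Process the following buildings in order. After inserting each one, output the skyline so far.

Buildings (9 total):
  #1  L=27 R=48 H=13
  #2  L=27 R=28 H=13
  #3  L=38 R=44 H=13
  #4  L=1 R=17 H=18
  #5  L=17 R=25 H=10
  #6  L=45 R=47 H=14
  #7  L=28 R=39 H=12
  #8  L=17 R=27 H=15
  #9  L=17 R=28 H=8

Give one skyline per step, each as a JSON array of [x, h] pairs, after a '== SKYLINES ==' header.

== SKYLINES ==
[[27,13],[48,0]]
[[27,13],[48,0]]
[[27,13],[48,0]]
[[1,18],[17,0],[27,13],[48,0]]
[[1,18],[17,10],[25,0],[27,13],[48,0]]
[[1,18],[17,10],[25,0],[27,13],[45,14],[47,13],[48,0]]
[[1,18],[17,10],[25,0],[27,13],[45,14],[47,13],[48,0]]
[[1,18],[17,15],[27,13],[45,14],[47,13],[48,0]]
[[1,18],[17,15],[27,13],[45,14],[47,13],[48,0]]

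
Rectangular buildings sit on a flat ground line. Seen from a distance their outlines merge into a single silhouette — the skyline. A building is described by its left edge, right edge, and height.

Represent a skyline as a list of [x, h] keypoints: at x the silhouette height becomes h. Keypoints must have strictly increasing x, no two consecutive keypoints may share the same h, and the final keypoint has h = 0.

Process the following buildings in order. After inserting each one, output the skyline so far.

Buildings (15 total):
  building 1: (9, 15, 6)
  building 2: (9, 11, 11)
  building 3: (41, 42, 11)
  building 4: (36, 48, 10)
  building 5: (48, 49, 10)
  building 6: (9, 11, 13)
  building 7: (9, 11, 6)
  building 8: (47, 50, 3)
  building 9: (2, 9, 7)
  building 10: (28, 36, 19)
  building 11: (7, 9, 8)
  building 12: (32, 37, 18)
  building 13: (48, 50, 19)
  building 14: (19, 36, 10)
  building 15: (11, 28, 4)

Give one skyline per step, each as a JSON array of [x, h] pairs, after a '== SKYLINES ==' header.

== SKYLINES ==
[[9,6],[15,0]]
[[9,11],[11,6],[15,0]]
[[9,11],[11,6],[15,0],[41,11],[42,0]]
[[9,11],[11,6],[15,0],[36,10],[41,11],[42,10],[48,0]]
[[9,11],[11,6],[15,0],[36,10],[41,11],[42,10],[49,0]]
[[9,13],[11,6],[15,0],[36,10],[41,11],[42,10],[49,0]]
[[9,13],[11,6],[15,0],[36,10],[41,11],[42,10],[49,0]]
[[9,13],[11,6],[15,0],[36,10],[41,11],[42,10],[49,3],[50,0]]
[[2,7],[9,13],[11,6],[15,0],[36,10],[41,11],[42,10],[49,3],[50,0]]
[[2,7],[9,13],[11,6],[15,0],[28,19],[36,10],[41,11],[42,10],[49,3],[50,0]]
[[2,7],[7,8],[9,13],[11,6],[15,0],[28,19],[36,10],[41,11],[42,10],[49,3],[50,0]]
[[2,7],[7,8],[9,13],[11,6],[15,0],[28,19],[36,18],[37,10],[41,11],[42,10],[49,3],[50,0]]
[[2,7],[7,8],[9,13],[11,6],[15,0],[28,19],[36,18],[37,10],[41,11],[42,10],[48,19],[50,0]]
[[2,7],[7,8],[9,13],[11,6],[15,0],[19,10],[28,19],[36,18],[37,10],[41,11],[42,10],[48,19],[50,0]]
[[2,7],[7,8],[9,13],[11,6],[15,4],[19,10],[28,19],[36,18],[37,10],[41,11],[42,10],[48,19],[50,0]]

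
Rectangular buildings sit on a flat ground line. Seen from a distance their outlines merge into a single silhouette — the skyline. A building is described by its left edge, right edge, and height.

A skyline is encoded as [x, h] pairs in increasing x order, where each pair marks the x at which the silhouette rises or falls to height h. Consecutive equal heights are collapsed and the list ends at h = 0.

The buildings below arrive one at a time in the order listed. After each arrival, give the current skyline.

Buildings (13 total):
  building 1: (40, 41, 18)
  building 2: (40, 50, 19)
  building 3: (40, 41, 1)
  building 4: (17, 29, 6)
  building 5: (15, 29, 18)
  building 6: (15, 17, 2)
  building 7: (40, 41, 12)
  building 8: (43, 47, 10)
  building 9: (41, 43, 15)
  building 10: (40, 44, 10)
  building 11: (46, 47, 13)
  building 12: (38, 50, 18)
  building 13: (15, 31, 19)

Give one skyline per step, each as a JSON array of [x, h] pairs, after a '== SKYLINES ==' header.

== SKYLINES ==
[[40,18],[41,0]]
[[40,19],[50,0]]
[[40,19],[50,0]]
[[17,6],[29,0],[40,19],[50,0]]
[[15,18],[29,0],[40,19],[50,0]]
[[15,18],[29,0],[40,19],[50,0]]
[[15,18],[29,0],[40,19],[50,0]]
[[15,18],[29,0],[40,19],[50,0]]
[[15,18],[29,0],[40,19],[50,0]]
[[15,18],[29,0],[40,19],[50,0]]
[[15,18],[29,0],[40,19],[50,0]]
[[15,18],[29,0],[38,18],[40,19],[50,0]]
[[15,19],[31,0],[38,18],[40,19],[50,0]]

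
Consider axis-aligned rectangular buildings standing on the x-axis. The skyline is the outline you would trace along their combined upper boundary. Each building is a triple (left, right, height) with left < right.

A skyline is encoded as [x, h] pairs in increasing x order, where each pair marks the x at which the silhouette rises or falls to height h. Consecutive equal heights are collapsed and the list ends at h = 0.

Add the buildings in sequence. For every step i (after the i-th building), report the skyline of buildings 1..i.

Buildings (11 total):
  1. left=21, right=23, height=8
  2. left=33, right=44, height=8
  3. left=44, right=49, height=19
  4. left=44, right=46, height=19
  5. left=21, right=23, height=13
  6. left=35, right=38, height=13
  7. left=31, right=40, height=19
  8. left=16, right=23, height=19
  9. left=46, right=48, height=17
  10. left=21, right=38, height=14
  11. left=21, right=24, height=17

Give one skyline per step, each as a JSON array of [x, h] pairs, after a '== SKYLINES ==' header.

== SKYLINES ==
[[21,8],[23,0]]
[[21,8],[23,0],[33,8],[44,0]]
[[21,8],[23,0],[33,8],[44,19],[49,0]]
[[21,8],[23,0],[33,8],[44,19],[49,0]]
[[21,13],[23,0],[33,8],[44,19],[49,0]]
[[21,13],[23,0],[33,8],[35,13],[38,8],[44,19],[49,0]]
[[21,13],[23,0],[31,19],[40,8],[44,19],[49,0]]
[[16,19],[23,0],[31,19],[40,8],[44,19],[49,0]]
[[16,19],[23,0],[31,19],[40,8],[44,19],[49,0]]
[[16,19],[23,14],[31,19],[40,8],[44,19],[49,0]]
[[16,19],[23,17],[24,14],[31,19],[40,8],[44,19],[49,0]]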